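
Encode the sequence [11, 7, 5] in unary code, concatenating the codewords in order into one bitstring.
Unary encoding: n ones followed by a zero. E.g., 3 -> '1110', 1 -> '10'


Encode each number as n ones followed by a terminating 0:
  11 -> 111111111110 (12 bits)
  7 -> 11111110 (8 bits)
  5 -> 111110 (6 bits)
Total length = 12 + 8 + 6 = 26 bits.

Unary([11, 7, 5]) = 11111111111011111110111110 (26 bits)


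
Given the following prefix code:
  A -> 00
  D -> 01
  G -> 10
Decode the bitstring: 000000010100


Decoding step by step:
Bits 00 -> A
Bits 00 -> A
Bits 00 -> A
Bits 01 -> D
Bits 01 -> D
Bits 00 -> A


Decoded message: AAADDA


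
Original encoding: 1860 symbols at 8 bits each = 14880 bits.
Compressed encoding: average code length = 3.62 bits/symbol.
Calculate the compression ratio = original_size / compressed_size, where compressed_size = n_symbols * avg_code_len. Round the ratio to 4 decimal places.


original_size = n_symbols * orig_bits = 1860 * 8 = 14880 bits
compressed_size = n_symbols * avg_code_len = 1860 * 3.62 = 6733.2 bits
ratio = original_size / compressed_size = 14880 / 6733.2 = 2.2099

Compression ratio = 2.2099


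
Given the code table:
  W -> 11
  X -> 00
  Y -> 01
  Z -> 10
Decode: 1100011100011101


Decoding:
11 -> W
00 -> X
01 -> Y
11 -> W
00 -> X
01 -> Y
11 -> W
01 -> Y


Result: WXYWXYWY


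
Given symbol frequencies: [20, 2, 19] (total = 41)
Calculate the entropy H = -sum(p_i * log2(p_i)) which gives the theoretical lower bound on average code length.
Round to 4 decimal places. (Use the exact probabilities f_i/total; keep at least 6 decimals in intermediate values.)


Per-symbol terms -p_i * log2(p_i) with p_i = f_i/41:
  p = 20/41 = 0.487805: log2(p) = -1.035624, -p*log2(p) = 0.505182
  p = 2/41 = 0.048780: log2(p) = -4.357552, -p*log2(p) = 0.212564
  p = 19/41 = 0.463415: log2(p) = -1.109624, -p*log2(p) = 0.514216
H = 0.505182 + 0.212564 + 0.514216 = 1.231962

H = 1.232 bits/symbol


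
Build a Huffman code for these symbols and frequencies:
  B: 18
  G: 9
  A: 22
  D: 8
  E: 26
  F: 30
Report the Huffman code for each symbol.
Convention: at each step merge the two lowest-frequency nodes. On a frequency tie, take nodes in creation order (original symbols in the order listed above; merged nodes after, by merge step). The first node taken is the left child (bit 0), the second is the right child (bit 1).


Huffman tree construction:
Step 1: Merge D(8) + G(9) = 17
Step 2: Merge (D+G)(17) + B(18) = 35
Step 3: Merge A(22) + E(26) = 48
Step 4: Merge F(30) + ((D+G)+B)(35) = 65
Step 5: Merge (A+E)(48) + (F+((D+G)+B))(65) = 113
Read each symbol's code off the tree from the root (left child = 0, right child = 1).

Codes:
  B: 111 (length 3)
  G: 1101 (length 4)
  A: 00 (length 2)
  D: 1100 (length 4)
  E: 01 (length 2)
  F: 10 (length 2)
Average code length: 278/113 = 2.4602 bits/symbol


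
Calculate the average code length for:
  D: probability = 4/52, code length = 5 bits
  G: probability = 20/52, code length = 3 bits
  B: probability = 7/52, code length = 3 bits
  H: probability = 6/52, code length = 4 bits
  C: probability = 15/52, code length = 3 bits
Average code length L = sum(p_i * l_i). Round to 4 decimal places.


Weighted contributions p_i * l_i:
  D: (4/52) * 5 = 20/52
  G: (20/52) * 3 = 60/52
  B: (7/52) * 3 = 21/52
  H: (6/52) * 4 = 24/52
  C: (15/52) * 3 = 45/52
Sum = (20 + 60 + 21 + 24 + 45)/52 = 170/52

L = 170/52 = 3.2692 bits/symbol


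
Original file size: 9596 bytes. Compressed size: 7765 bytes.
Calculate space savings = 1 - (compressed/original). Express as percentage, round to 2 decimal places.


ratio = compressed/original = 7765/9596 = 0.809191
savings = 1 - ratio = 1 - 0.809191 = 0.190809
as a percentage: 0.190809 * 100 = 19.08%

Space savings = 1 - 7765/9596 = 19.08%


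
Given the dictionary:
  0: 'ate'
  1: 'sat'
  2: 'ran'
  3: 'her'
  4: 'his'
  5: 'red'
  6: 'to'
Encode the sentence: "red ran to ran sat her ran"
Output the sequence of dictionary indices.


Look up each word in the dictionary:
  'red' -> 5
  'ran' -> 2
  'to' -> 6
  'ran' -> 2
  'sat' -> 1
  'her' -> 3
  'ran' -> 2

Encoded: [5, 2, 6, 2, 1, 3, 2]


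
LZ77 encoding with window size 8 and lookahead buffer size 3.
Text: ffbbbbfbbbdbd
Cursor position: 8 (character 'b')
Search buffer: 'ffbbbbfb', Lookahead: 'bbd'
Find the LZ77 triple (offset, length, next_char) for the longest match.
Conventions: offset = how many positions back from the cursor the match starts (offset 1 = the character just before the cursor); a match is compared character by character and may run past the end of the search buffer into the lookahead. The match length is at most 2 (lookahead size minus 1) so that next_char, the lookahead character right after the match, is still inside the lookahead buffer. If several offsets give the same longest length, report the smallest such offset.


Try each offset into the search buffer:
  offset=1 (pos 7, char 'b'): match length 2
  offset=2 (pos 6, char 'f'): match length 0
  offset=3 (pos 5, char 'b'): match length 1
  offset=4 (pos 4, char 'b'): match length 2
  offset=5 (pos 3, char 'b'): match length 2
  offset=6 (pos 2, char 'b'): match length 2
  offset=7 (pos 1, char 'f'): match length 0
  offset=8 (pos 0, char 'f'): match length 0
Longest match has length 2, found at offsets 1, 4, 5, 6; take the smallest, offset 1.
next_char = character at position 8 + 2 = 10 -> 'd'

Best match: offset=1, length=2 (matching 'bb' starting at position 7)
LZ77 triple: (1, 2, 'd')


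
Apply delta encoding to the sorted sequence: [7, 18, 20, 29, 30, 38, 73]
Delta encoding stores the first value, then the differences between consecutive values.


First value: 7
Deltas:
  18 - 7 = 11
  20 - 18 = 2
  29 - 20 = 9
  30 - 29 = 1
  38 - 30 = 8
  73 - 38 = 35


Delta encoded: [7, 11, 2, 9, 1, 8, 35]


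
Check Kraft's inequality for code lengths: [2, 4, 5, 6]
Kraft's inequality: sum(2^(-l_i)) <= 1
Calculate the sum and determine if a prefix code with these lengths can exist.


Sum = 2^(-2) + 2^(-4) + 2^(-5) + 2^(-6)
    = 0.25 + 0.0625 + 0.03125 + 0.015625
    = 23/64 = 0.359375
Since 0.359375 <= 1, Kraft's inequality IS satisfied.
A prefix code with these lengths CAN exist.

Kraft sum = 0.359375. Satisfied.


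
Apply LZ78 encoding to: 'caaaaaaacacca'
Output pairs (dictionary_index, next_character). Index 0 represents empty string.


LZ78 encoding steps:
Dictionary: {0: ''}
Step 1: w='' (idx 0), next='c' -> output (0, 'c'), add 'c' as idx 1
Step 2: w='' (idx 0), next='a' -> output (0, 'a'), add 'a' as idx 2
Step 3: w='a' (idx 2), next='a' -> output (2, 'a'), add 'aa' as idx 3
Step 4: w='aa' (idx 3), next='a' -> output (3, 'a'), add 'aaa' as idx 4
Step 5: w='a' (idx 2), next='c' -> output (2, 'c'), add 'ac' as idx 5
Step 6: w='ac' (idx 5), next='c' -> output (5, 'c'), add 'acc' as idx 6
Step 7: w='a' (idx 2), end of input -> output (2, '')


Encoded: [(0, 'c'), (0, 'a'), (2, 'a'), (3, 'a'), (2, 'c'), (5, 'c'), (2, '')]


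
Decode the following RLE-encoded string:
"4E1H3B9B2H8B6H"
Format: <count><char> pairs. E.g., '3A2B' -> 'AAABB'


Expanding each <count><char> pair:
  4E -> 'EEEE'
  1H -> 'H'
  3B -> 'BBB'
  9B -> 'BBBBBBBBB'
  2H -> 'HH'
  8B -> 'BBBBBBBB'
  6H -> 'HHHHHH'

Decoded = EEEEHBBBBBBBBBBBBHHBBBBBBBBHHHHHH


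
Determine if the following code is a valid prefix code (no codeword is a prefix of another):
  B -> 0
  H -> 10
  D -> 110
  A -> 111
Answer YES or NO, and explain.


Checking each pair (does one codeword prefix another?):
  B='0' vs H='10': no prefix
  B='0' vs D='110': no prefix
  B='0' vs A='111': no prefix
  H='10' vs B='0': no prefix
  H='10' vs D='110': no prefix
  H='10' vs A='111': no prefix
  D='110' vs B='0': no prefix
  D='110' vs H='10': no prefix
  D='110' vs A='111': no prefix
  A='111' vs B='0': no prefix
  A='111' vs H='10': no prefix
  A='111' vs D='110': no prefix
No violation found over all pairs.

YES -- this is a valid prefix code. No codeword is a prefix of any other codeword.


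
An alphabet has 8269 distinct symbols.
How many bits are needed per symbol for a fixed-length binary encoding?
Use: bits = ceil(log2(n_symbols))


log2(8269) = 13.0135
Bracket: 2^13 = 8192 < 8269 <= 2^14 = 16384
So ceil(log2(8269)) = 14

bits = ceil(log2(8269)) = ceil(13.0135) = 14 bits


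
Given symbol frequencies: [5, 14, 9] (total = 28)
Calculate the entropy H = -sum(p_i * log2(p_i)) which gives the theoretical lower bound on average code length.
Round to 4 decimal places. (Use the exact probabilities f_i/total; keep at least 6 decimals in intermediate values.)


Per-symbol terms -p_i * log2(p_i) with p_i = f_i/28:
  p = 5/28 = 0.178571: log2(p) = -2.485427, -p*log2(p) = 0.443826
  p = 14/28 = 0.500000: log2(p) = -1.000000, -p*log2(p) = 0.500000
  p = 9/28 = 0.321429: log2(p) = -1.637430, -p*log2(p) = 0.526317
H = 0.443826 + 0.500000 + 0.526317 = 1.470143

H = 1.4701 bits/symbol


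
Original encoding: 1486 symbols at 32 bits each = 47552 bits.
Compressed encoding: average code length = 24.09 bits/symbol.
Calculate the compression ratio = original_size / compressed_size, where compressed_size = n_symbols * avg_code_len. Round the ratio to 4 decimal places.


original_size = n_symbols * orig_bits = 1486 * 32 = 47552 bits
compressed_size = n_symbols * avg_code_len = 1486 * 24.09 = 35797.74 bits
ratio = original_size / compressed_size = 47552 / 35797.74 = 1.3284

Compression ratio = 1.3284


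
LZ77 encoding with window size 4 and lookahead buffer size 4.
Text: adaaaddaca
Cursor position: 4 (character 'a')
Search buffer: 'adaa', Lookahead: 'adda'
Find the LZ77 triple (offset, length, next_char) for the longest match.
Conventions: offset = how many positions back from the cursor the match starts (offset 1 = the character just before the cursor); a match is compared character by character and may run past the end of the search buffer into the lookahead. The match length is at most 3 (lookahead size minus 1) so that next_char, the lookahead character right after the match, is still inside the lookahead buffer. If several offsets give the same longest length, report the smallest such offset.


Try each offset into the search buffer:
  offset=1 (pos 3, char 'a'): match length 1
  offset=2 (pos 2, char 'a'): match length 1
  offset=3 (pos 1, char 'd'): match length 0
  offset=4 (pos 0, char 'a'): match length 2
Longest match has length 2 at offset 4.
next_char = character at position 4 + 2 = 6 -> 'd'

Best match: offset=4, length=2 (matching 'ad' starting at position 0)
LZ77 triple: (4, 2, 'd')


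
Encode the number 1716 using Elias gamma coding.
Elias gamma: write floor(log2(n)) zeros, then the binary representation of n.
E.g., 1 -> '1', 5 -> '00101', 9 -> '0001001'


num_bits = floor(log2(1716)) + 1 = 11
leading_zeros = num_bits - 1 = 10
binary(1716) = 11010110100

Elias gamma(1716) = '0000000000' + '11010110100' = 000000000011010110100 (21 bits)


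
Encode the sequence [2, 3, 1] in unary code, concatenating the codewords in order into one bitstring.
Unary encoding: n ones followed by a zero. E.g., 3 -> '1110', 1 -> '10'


Encode each number as n ones followed by a terminating 0:
  2 -> 110 (3 bits)
  3 -> 1110 (4 bits)
  1 -> 10 (2 bits)
Total length = 3 + 4 + 2 = 9 bits.

Unary([2, 3, 1]) = 110111010 (9 bits)


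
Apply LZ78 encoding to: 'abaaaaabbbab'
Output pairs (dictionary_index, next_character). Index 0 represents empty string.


LZ78 encoding steps:
Dictionary: {0: ''}
Step 1: w='' (idx 0), next='a' -> output (0, 'a'), add 'a' as idx 1
Step 2: w='' (idx 0), next='b' -> output (0, 'b'), add 'b' as idx 2
Step 3: w='a' (idx 1), next='a' -> output (1, 'a'), add 'aa' as idx 3
Step 4: w='aa' (idx 3), next='a' -> output (3, 'a'), add 'aaa' as idx 4
Step 5: w='b' (idx 2), next='b' -> output (2, 'b'), add 'bb' as idx 5
Step 6: w='b' (idx 2), next='a' -> output (2, 'a'), add 'ba' as idx 6
Step 7: w='b' (idx 2), end of input -> output (2, '')


Encoded: [(0, 'a'), (0, 'b'), (1, 'a'), (3, 'a'), (2, 'b'), (2, 'a'), (2, '')]


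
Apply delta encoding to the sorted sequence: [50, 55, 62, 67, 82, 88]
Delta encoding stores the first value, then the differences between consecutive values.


First value: 50
Deltas:
  55 - 50 = 5
  62 - 55 = 7
  67 - 62 = 5
  82 - 67 = 15
  88 - 82 = 6


Delta encoded: [50, 5, 7, 5, 15, 6]


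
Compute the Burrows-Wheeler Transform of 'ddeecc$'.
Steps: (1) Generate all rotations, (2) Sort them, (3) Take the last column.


Rotations (sorted):
  0: $ddeecc -> last char: c
  1: c$ddeec -> last char: c
  2: cc$ddee -> last char: e
  3: ddeecc$ -> last char: $
  4: deecc$d -> last char: d
  5: ecc$dde -> last char: e
  6: eecc$dd -> last char: d


BWT = cce$ded


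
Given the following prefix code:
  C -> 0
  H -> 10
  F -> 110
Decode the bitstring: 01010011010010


Decoding step by step:
Bits 0 -> C
Bits 10 -> H
Bits 10 -> H
Bits 0 -> C
Bits 110 -> F
Bits 10 -> H
Bits 0 -> C
Bits 10 -> H


Decoded message: CHHCFHCH


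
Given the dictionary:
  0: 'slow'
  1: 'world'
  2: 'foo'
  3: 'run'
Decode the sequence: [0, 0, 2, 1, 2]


Look up each index in the dictionary:
  0 -> 'slow'
  0 -> 'slow'
  2 -> 'foo'
  1 -> 'world'
  2 -> 'foo'

Decoded: "slow slow foo world foo"


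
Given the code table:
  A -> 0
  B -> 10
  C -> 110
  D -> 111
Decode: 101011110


Decoding:
10 -> B
10 -> B
111 -> D
10 -> B


Result: BBDB


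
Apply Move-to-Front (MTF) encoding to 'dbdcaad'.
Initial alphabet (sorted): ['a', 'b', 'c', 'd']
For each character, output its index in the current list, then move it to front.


MTF encoding:
'd': index 3 in ['a', 'b', 'c', 'd'] -> ['d', 'a', 'b', 'c']
'b': index 2 in ['d', 'a', 'b', 'c'] -> ['b', 'd', 'a', 'c']
'd': index 1 in ['b', 'd', 'a', 'c'] -> ['d', 'b', 'a', 'c']
'c': index 3 in ['d', 'b', 'a', 'c'] -> ['c', 'd', 'b', 'a']
'a': index 3 in ['c', 'd', 'b', 'a'] -> ['a', 'c', 'd', 'b']
'a': index 0 in ['a', 'c', 'd', 'b'] -> ['a', 'c', 'd', 'b']
'd': index 2 in ['a', 'c', 'd', 'b'] -> ['d', 'a', 'c', 'b']


Output: [3, 2, 1, 3, 3, 0, 2]


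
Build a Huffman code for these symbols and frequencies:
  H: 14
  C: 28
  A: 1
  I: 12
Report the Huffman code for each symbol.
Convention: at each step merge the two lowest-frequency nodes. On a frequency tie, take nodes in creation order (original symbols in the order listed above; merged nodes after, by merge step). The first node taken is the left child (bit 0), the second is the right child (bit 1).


Huffman tree construction:
Step 1: Merge A(1) + I(12) = 13
Step 2: Merge (A+I)(13) + H(14) = 27
Step 3: Merge ((A+I)+H)(27) + C(28) = 55
Read each symbol's code off the tree from the root (left child = 0, right child = 1).

Codes:
  H: 01 (length 2)
  C: 1 (length 1)
  A: 000 (length 3)
  I: 001 (length 3)
Average code length: 95/55 = 1.7273 bits/symbol


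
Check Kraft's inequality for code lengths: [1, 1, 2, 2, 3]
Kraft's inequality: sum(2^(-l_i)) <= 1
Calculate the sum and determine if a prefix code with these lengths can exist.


Sum = 2^(-1) + 2^(-1) + 2^(-2) + 2^(-2) + 2^(-3)
    = 0.5 + 0.5 + 0.25 + 0.25 + 0.125
    = 13/8 = 1.625
Since 1.625 > 1, Kraft's inequality is NOT satisfied.
A prefix code with these lengths CANNOT exist.

Kraft sum = 1.625. Not satisfied.


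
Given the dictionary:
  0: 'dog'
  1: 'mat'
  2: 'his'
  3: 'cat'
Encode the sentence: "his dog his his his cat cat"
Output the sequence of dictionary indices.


Look up each word in the dictionary:
  'his' -> 2
  'dog' -> 0
  'his' -> 2
  'his' -> 2
  'his' -> 2
  'cat' -> 3
  'cat' -> 3

Encoded: [2, 0, 2, 2, 2, 3, 3]


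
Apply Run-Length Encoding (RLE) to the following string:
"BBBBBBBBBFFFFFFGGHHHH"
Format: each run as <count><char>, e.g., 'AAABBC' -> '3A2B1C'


Scanning runs left to right:
  i=0: run of 'B' x 9 -> '9B'
  i=9: run of 'F' x 6 -> '6F'
  i=15: run of 'G' x 2 -> '2G'
  i=17: run of 'H' x 4 -> '4H'

RLE = 9B6F2G4H


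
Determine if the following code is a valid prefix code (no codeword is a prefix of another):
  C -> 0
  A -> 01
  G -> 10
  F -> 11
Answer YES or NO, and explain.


Checking each pair (does one codeword prefix another?):
  C='0' vs A='01': prefix -- VIOLATION

NO -- this is NOT a valid prefix code. C (0) is a prefix of A (01).


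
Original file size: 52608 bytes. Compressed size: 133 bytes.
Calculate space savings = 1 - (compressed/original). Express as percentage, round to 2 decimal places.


ratio = compressed/original = 133/52608 = 0.002528
savings = 1 - ratio = 1 - 0.002528 = 0.997472
as a percentage: 0.997472 * 100 = 99.75%

Space savings = 1 - 133/52608 = 99.75%


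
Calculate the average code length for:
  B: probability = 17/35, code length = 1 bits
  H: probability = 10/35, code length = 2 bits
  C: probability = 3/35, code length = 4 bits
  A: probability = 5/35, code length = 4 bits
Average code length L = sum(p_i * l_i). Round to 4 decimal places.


Weighted contributions p_i * l_i:
  B: (17/35) * 1 = 17/35
  H: (10/35) * 2 = 20/35
  C: (3/35) * 4 = 12/35
  A: (5/35) * 4 = 20/35
Sum = (17 + 20 + 12 + 20)/35 = 69/35

L = 69/35 = 1.9714 bits/symbol


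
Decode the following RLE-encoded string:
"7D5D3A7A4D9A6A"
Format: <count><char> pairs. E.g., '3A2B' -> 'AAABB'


Expanding each <count><char> pair:
  7D -> 'DDDDDDD'
  5D -> 'DDDDD'
  3A -> 'AAA'
  7A -> 'AAAAAAA'
  4D -> 'DDDD'
  9A -> 'AAAAAAAAA'
  6A -> 'AAAAAA'

Decoded = DDDDDDDDDDDDAAAAAAAAAADDDDAAAAAAAAAAAAAAA


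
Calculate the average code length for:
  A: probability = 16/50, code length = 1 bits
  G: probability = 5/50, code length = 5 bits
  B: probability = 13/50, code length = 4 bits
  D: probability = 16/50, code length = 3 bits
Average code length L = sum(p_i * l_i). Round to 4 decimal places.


Weighted contributions p_i * l_i:
  A: (16/50) * 1 = 16/50
  G: (5/50) * 5 = 25/50
  B: (13/50) * 4 = 52/50
  D: (16/50) * 3 = 48/50
Sum = (16 + 25 + 52 + 48)/50 = 141/50

L = 141/50 = 2.8200 bits/symbol


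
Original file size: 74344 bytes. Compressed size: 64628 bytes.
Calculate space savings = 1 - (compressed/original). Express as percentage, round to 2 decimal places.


ratio = compressed/original = 64628/74344 = 0.86931
savings = 1 - ratio = 1 - 0.86931 = 0.13069
as a percentage: 0.13069 * 100 = 13.07%

Space savings = 1 - 64628/74344 = 13.07%


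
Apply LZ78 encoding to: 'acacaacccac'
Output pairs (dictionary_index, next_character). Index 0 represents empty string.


LZ78 encoding steps:
Dictionary: {0: ''}
Step 1: w='' (idx 0), next='a' -> output (0, 'a'), add 'a' as idx 1
Step 2: w='' (idx 0), next='c' -> output (0, 'c'), add 'c' as idx 2
Step 3: w='a' (idx 1), next='c' -> output (1, 'c'), add 'ac' as idx 3
Step 4: w='a' (idx 1), next='a' -> output (1, 'a'), add 'aa' as idx 4
Step 5: w='c' (idx 2), next='c' -> output (2, 'c'), add 'cc' as idx 5
Step 6: w='c' (idx 2), next='a' -> output (2, 'a'), add 'ca' as idx 6
Step 7: w='c' (idx 2), end of input -> output (2, '')


Encoded: [(0, 'a'), (0, 'c'), (1, 'c'), (1, 'a'), (2, 'c'), (2, 'a'), (2, '')]


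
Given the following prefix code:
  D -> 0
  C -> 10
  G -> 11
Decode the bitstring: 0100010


Decoding step by step:
Bits 0 -> D
Bits 10 -> C
Bits 0 -> D
Bits 0 -> D
Bits 10 -> C


Decoded message: DCDDC


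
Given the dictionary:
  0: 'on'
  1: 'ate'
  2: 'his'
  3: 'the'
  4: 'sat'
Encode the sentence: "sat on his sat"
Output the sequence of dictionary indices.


Look up each word in the dictionary:
  'sat' -> 4
  'on' -> 0
  'his' -> 2
  'sat' -> 4

Encoded: [4, 0, 2, 4]


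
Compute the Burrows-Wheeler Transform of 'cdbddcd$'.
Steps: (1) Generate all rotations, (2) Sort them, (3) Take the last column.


Rotations (sorted):
  0: $cdbddcd -> last char: d
  1: bddcd$cd -> last char: d
  2: cd$cdbdd -> last char: d
  3: cdbddcd$ -> last char: $
  4: d$cdbddc -> last char: c
  5: dbddcd$c -> last char: c
  6: dcd$cdbd -> last char: d
  7: ddcd$cdb -> last char: b


BWT = ddd$ccdb


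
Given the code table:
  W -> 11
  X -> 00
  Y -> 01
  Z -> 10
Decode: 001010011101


Decoding:
00 -> X
10 -> Z
10 -> Z
01 -> Y
11 -> W
01 -> Y


Result: XZZYWY


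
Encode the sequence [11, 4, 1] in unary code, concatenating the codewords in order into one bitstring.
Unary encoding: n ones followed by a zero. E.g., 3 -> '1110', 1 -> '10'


Encode each number as n ones followed by a terminating 0:
  11 -> 111111111110 (12 bits)
  4 -> 11110 (5 bits)
  1 -> 10 (2 bits)
Total length = 12 + 5 + 2 = 19 bits.

Unary([11, 4, 1]) = 1111111111101111010 (19 bits)


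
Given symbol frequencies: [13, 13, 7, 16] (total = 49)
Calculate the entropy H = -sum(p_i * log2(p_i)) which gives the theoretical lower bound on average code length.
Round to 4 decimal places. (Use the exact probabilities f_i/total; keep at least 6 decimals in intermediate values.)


Per-symbol terms -p_i * log2(p_i) with p_i = f_i/49:
  p = 13/49 = 0.265306: log2(p) = -1.914270, -p*log2(p) = 0.507868
  p = 13/49 = 0.265306: log2(p) = -1.914270, -p*log2(p) = 0.507868
  p = 7/49 = 0.142857: log2(p) = -2.807355, -p*log2(p) = 0.401051
  p = 16/49 = 0.326531: log2(p) = -1.614710, -p*log2(p) = 0.527252
H = 0.507868 + 0.507868 + 0.401051 + 0.527252 = 1.944039

H = 1.944 bits/symbol


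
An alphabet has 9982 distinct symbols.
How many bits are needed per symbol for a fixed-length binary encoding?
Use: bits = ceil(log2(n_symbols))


log2(9982) = 13.2851
Bracket: 2^13 = 8192 < 9982 <= 2^14 = 16384
So ceil(log2(9982)) = 14

bits = ceil(log2(9982)) = ceil(13.2851) = 14 bits


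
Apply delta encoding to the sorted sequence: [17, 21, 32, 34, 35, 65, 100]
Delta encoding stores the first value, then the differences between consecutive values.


First value: 17
Deltas:
  21 - 17 = 4
  32 - 21 = 11
  34 - 32 = 2
  35 - 34 = 1
  65 - 35 = 30
  100 - 65 = 35


Delta encoded: [17, 4, 11, 2, 1, 30, 35]


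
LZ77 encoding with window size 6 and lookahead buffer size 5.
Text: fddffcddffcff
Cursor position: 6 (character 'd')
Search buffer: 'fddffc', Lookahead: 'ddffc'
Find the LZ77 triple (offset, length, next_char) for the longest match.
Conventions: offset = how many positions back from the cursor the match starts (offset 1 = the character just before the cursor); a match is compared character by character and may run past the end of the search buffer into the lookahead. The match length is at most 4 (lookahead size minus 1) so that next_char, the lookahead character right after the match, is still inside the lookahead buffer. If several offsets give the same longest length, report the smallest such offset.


Try each offset into the search buffer:
  offset=1 (pos 5, char 'c'): match length 0
  offset=2 (pos 4, char 'f'): match length 0
  offset=3 (pos 3, char 'f'): match length 0
  offset=4 (pos 2, char 'd'): match length 1
  offset=5 (pos 1, char 'd'): match length 4
  offset=6 (pos 0, char 'f'): match length 0
Longest match has length 4 at offset 5.
next_char = character at position 6 + 4 = 10 -> 'c'

Best match: offset=5, length=4 (matching 'ddff' starting at position 1)
LZ77 triple: (5, 4, 'c')


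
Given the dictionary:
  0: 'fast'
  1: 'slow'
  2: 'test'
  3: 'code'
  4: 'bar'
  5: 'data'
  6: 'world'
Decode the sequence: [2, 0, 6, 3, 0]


Look up each index in the dictionary:
  2 -> 'test'
  0 -> 'fast'
  6 -> 'world'
  3 -> 'code'
  0 -> 'fast'

Decoded: "test fast world code fast"


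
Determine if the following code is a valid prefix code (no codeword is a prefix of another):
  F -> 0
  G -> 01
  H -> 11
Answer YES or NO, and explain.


Checking each pair (does one codeword prefix another?):
  F='0' vs G='01': prefix -- VIOLATION

NO -- this is NOT a valid prefix code. F (0) is a prefix of G (01).


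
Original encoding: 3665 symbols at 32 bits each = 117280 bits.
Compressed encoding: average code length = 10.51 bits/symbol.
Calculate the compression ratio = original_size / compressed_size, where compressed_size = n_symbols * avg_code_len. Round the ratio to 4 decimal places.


original_size = n_symbols * orig_bits = 3665 * 32 = 117280 bits
compressed_size = n_symbols * avg_code_len = 3665 * 10.51 = 38519.15 bits
ratio = original_size / compressed_size = 117280 / 38519.15 = 3.0447

Compression ratio = 3.0447


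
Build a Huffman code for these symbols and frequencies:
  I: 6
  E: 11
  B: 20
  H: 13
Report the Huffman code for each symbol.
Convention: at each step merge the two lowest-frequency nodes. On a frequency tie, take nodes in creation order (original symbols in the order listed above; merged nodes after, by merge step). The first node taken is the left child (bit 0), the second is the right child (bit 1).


Huffman tree construction:
Step 1: Merge I(6) + E(11) = 17
Step 2: Merge H(13) + (I+E)(17) = 30
Step 3: Merge B(20) + (H+(I+E))(30) = 50
Read each symbol's code off the tree from the root (left child = 0, right child = 1).

Codes:
  I: 110 (length 3)
  E: 111 (length 3)
  B: 0 (length 1)
  H: 10 (length 2)
Average code length: 97/50 = 1.9400 bits/symbol


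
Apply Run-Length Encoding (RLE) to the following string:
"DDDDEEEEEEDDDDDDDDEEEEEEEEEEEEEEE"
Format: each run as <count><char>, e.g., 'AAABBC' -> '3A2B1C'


Scanning runs left to right:
  i=0: run of 'D' x 4 -> '4D'
  i=4: run of 'E' x 6 -> '6E'
  i=10: run of 'D' x 8 -> '8D'
  i=18: run of 'E' x 15 -> '15E'

RLE = 4D6E8D15E


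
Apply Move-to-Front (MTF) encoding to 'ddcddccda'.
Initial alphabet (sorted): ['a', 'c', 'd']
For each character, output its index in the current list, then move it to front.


MTF encoding:
'd': index 2 in ['a', 'c', 'd'] -> ['d', 'a', 'c']
'd': index 0 in ['d', 'a', 'c'] -> ['d', 'a', 'c']
'c': index 2 in ['d', 'a', 'c'] -> ['c', 'd', 'a']
'd': index 1 in ['c', 'd', 'a'] -> ['d', 'c', 'a']
'd': index 0 in ['d', 'c', 'a'] -> ['d', 'c', 'a']
'c': index 1 in ['d', 'c', 'a'] -> ['c', 'd', 'a']
'c': index 0 in ['c', 'd', 'a'] -> ['c', 'd', 'a']
'd': index 1 in ['c', 'd', 'a'] -> ['d', 'c', 'a']
'a': index 2 in ['d', 'c', 'a'] -> ['a', 'd', 'c']


Output: [2, 0, 2, 1, 0, 1, 0, 1, 2]


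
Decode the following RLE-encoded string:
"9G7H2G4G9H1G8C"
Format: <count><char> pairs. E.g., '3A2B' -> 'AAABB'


Expanding each <count><char> pair:
  9G -> 'GGGGGGGGG'
  7H -> 'HHHHHHH'
  2G -> 'GG'
  4G -> 'GGGG'
  9H -> 'HHHHHHHHH'
  1G -> 'G'
  8C -> 'CCCCCCCC'

Decoded = GGGGGGGGGHHHHHHHGGGGGGHHHHHHHHHGCCCCCCCC


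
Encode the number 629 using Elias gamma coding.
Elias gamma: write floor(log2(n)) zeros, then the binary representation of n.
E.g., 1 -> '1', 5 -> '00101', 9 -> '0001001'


num_bits = floor(log2(629)) + 1 = 10
leading_zeros = num_bits - 1 = 9
binary(629) = 1001110101

Elias gamma(629) = '000000000' + '1001110101' = 0000000001001110101 (19 bits)


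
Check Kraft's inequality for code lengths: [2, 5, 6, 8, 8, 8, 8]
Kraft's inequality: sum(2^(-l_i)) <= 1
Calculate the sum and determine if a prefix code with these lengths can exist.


Sum = 2^(-2) + 2^(-5) + 2^(-6) + 2^(-8) + 2^(-8) + 2^(-8) + 2^(-8)
    = 0.25 + 0.03125 + 0.015625 + 0.00390625 + 0.00390625 + 0.00390625 + 0.00390625
    = 80/256 = 0.3125
Since 0.3125 <= 1, Kraft's inequality IS satisfied.
A prefix code with these lengths CAN exist.

Kraft sum = 0.3125. Satisfied.


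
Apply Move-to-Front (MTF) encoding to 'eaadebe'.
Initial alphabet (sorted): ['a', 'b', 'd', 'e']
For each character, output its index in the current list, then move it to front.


MTF encoding:
'e': index 3 in ['a', 'b', 'd', 'e'] -> ['e', 'a', 'b', 'd']
'a': index 1 in ['e', 'a', 'b', 'd'] -> ['a', 'e', 'b', 'd']
'a': index 0 in ['a', 'e', 'b', 'd'] -> ['a', 'e', 'b', 'd']
'd': index 3 in ['a', 'e', 'b', 'd'] -> ['d', 'a', 'e', 'b']
'e': index 2 in ['d', 'a', 'e', 'b'] -> ['e', 'd', 'a', 'b']
'b': index 3 in ['e', 'd', 'a', 'b'] -> ['b', 'e', 'd', 'a']
'e': index 1 in ['b', 'e', 'd', 'a'] -> ['e', 'b', 'd', 'a']


Output: [3, 1, 0, 3, 2, 3, 1]


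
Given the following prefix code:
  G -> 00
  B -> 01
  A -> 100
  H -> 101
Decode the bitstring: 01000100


Decoding step by step:
Bits 01 -> B
Bits 00 -> G
Bits 01 -> B
Bits 00 -> G


Decoded message: BGBG


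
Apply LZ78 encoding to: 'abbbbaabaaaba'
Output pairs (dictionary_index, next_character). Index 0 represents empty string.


LZ78 encoding steps:
Dictionary: {0: ''}
Step 1: w='' (idx 0), next='a' -> output (0, 'a'), add 'a' as idx 1
Step 2: w='' (idx 0), next='b' -> output (0, 'b'), add 'b' as idx 2
Step 3: w='b' (idx 2), next='b' -> output (2, 'b'), add 'bb' as idx 3
Step 4: w='b' (idx 2), next='a' -> output (2, 'a'), add 'ba' as idx 4
Step 5: w='a' (idx 1), next='b' -> output (1, 'b'), add 'ab' as idx 5
Step 6: w='a' (idx 1), next='a' -> output (1, 'a'), add 'aa' as idx 6
Step 7: w='ab' (idx 5), next='a' -> output (5, 'a'), add 'aba' as idx 7


Encoded: [(0, 'a'), (0, 'b'), (2, 'b'), (2, 'a'), (1, 'b'), (1, 'a'), (5, 'a')]


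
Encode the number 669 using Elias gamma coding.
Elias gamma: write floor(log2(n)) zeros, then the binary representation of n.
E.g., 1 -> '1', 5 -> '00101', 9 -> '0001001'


num_bits = floor(log2(669)) + 1 = 10
leading_zeros = num_bits - 1 = 9
binary(669) = 1010011101

Elias gamma(669) = '000000000' + '1010011101' = 0000000001010011101 (19 bits)


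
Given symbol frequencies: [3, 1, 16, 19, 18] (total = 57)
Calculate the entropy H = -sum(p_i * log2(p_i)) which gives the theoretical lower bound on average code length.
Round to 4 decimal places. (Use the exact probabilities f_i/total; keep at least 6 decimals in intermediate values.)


Per-symbol terms -p_i * log2(p_i) with p_i = f_i/57:
  p = 3/57 = 0.052632: log2(p) = -4.247928, -p*log2(p) = 0.223575
  p = 1/57 = 0.017544: log2(p) = -5.832890, -p*log2(p) = 0.102331
  p = 16/57 = 0.280702: log2(p) = -1.832890, -p*log2(p) = 0.514495
  p = 19/57 = 0.333333: log2(p) = -1.584963, -p*log2(p) = 0.528321
  p = 18/57 = 0.315789: log2(p) = -1.662965, -p*log2(p) = 0.525147
H = 0.223575 + 0.102331 + 0.514495 + 0.528321 + 0.525147 = 1.893869

H = 1.8939 bits/symbol


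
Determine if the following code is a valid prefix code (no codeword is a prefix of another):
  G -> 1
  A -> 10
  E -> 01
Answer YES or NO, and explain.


Checking each pair (does one codeword prefix another?):
  G='1' vs A='10': prefix -- VIOLATION

NO -- this is NOT a valid prefix code. G (1) is a prefix of A (10).


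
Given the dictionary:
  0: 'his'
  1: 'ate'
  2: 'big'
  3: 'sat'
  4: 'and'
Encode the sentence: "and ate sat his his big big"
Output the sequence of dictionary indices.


Look up each word in the dictionary:
  'and' -> 4
  'ate' -> 1
  'sat' -> 3
  'his' -> 0
  'his' -> 0
  'big' -> 2
  'big' -> 2

Encoded: [4, 1, 3, 0, 0, 2, 2]


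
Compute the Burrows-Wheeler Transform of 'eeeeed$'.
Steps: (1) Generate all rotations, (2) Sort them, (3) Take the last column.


Rotations (sorted):
  0: $eeeeed -> last char: d
  1: d$eeeee -> last char: e
  2: ed$eeee -> last char: e
  3: eed$eee -> last char: e
  4: eeed$ee -> last char: e
  5: eeeed$e -> last char: e
  6: eeeeed$ -> last char: $


BWT = deeeee$


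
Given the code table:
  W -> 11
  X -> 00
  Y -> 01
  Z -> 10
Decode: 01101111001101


Decoding:
01 -> Y
10 -> Z
11 -> W
11 -> W
00 -> X
11 -> W
01 -> Y


Result: YZWWXWY


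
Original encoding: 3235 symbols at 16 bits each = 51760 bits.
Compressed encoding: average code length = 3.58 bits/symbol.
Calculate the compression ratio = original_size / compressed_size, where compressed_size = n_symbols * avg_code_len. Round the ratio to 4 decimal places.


original_size = n_symbols * orig_bits = 3235 * 16 = 51760 bits
compressed_size = n_symbols * avg_code_len = 3235 * 3.58 = 11581.3 bits
ratio = original_size / compressed_size = 51760 / 11581.3 = 4.4693

Compression ratio = 4.4693


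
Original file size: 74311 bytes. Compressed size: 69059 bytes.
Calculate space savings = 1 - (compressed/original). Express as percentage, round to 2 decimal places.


ratio = compressed/original = 69059/74311 = 0.929324
savings = 1 - ratio = 1 - 0.929324 = 0.070676
as a percentage: 0.070676 * 100 = 7.07%

Space savings = 1 - 69059/74311 = 7.07%


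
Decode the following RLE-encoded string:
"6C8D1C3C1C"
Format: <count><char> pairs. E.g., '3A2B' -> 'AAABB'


Expanding each <count><char> pair:
  6C -> 'CCCCCC'
  8D -> 'DDDDDDDD'
  1C -> 'C'
  3C -> 'CCC'
  1C -> 'C'

Decoded = CCCCCCDDDDDDDDCCCCC


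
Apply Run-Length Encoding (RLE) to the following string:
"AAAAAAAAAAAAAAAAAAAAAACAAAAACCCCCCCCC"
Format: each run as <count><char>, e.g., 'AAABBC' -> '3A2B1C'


Scanning runs left to right:
  i=0: run of 'A' x 22 -> '22A'
  i=22: run of 'C' x 1 -> '1C'
  i=23: run of 'A' x 5 -> '5A'
  i=28: run of 'C' x 9 -> '9C'

RLE = 22A1C5A9C


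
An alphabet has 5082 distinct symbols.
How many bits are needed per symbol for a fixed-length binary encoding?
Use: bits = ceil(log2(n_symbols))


log2(5082) = 12.3112
Bracket: 2^12 = 4096 < 5082 <= 2^13 = 8192
So ceil(log2(5082)) = 13

bits = ceil(log2(5082)) = ceil(12.3112) = 13 bits


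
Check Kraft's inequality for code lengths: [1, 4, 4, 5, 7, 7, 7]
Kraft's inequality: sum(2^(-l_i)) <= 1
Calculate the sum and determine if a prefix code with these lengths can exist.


Sum = 2^(-1) + 2^(-4) + 2^(-4) + 2^(-5) + 2^(-7) + 2^(-7) + 2^(-7)
    = 0.5 + 0.0625 + 0.0625 + 0.03125 + 0.0078125 + 0.0078125 + 0.0078125
    = 87/128 = 0.6796875
Since 0.6796875 <= 1, Kraft's inequality IS satisfied.
A prefix code with these lengths CAN exist.

Kraft sum = 0.6796875. Satisfied.


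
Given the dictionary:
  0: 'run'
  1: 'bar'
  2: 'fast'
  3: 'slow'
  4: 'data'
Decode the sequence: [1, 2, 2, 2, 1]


Look up each index in the dictionary:
  1 -> 'bar'
  2 -> 'fast'
  2 -> 'fast'
  2 -> 'fast'
  1 -> 'bar'

Decoded: "bar fast fast fast bar"


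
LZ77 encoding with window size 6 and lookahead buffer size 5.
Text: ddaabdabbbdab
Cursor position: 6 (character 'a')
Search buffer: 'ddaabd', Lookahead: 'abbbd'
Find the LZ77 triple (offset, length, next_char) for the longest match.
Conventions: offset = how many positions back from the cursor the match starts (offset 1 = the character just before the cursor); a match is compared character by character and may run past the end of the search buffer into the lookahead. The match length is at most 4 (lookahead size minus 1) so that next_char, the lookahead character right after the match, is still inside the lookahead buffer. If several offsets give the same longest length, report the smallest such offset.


Try each offset into the search buffer:
  offset=1 (pos 5, char 'd'): match length 0
  offset=2 (pos 4, char 'b'): match length 0
  offset=3 (pos 3, char 'a'): match length 2
  offset=4 (pos 2, char 'a'): match length 1
  offset=5 (pos 1, char 'd'): match length 0
  offset=6 (pos 0, char 'd'): match length 0
Longest match has length 2 at offset 3.
next_char = character at position 6 + 2 = 8 -> 'b'

Best match: offset=3, length=2 (matching 'ab' starting at position 3)
LZ77 triple: (3, 2, 'b')


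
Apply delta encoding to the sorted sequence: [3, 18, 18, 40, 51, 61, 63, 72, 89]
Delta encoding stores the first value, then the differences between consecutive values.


First value: 3
Deltas:
  18 - 3 = 15
  18 - 18 = 0
  40 - 18 = 22
  51 - 40 = 11
  61 - 51 = 10
  63 - 61 = 2
  72 - 63 = 9
  89 - 72 = 17


Delta encoded: [3, 15, 0, 22, 11, 10, 2, 9, 17]


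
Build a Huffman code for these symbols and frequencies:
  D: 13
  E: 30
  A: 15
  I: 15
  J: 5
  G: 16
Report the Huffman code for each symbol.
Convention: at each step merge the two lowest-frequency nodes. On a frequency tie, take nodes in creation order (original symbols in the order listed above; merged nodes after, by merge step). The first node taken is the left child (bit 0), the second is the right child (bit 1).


Huffman tree construction:
Step 1: Merge J(5) + D(13) = 18
Step 2: Merge A(15) + I(15) = 30
Step 3: Merge G(16) + (J+D)(18) = 34
Step 4: Merge E(30) + (A+I)(30) = 60
Step 5: Merge (G+(J+D))(34) + (E+(A+I))(60) = 94
Read each symbol's code off the tree from the root (left child = 0, right child = 1).

Codes:
  D: 011 (length 3)
  E: 10 (length 2)
  A: 110 (length 3)
  I: 111 (length 3)
  J: 010 (length 3)
  G: 00 (length 2)
Average code length: 236/94 = 2.5106 bits/symbol


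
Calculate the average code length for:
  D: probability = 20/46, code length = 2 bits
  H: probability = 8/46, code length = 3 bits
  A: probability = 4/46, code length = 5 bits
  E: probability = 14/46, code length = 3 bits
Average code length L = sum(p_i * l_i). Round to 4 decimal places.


Weighted contributions p_i * l_i:
  D: (20/46) * 2 = 40/46
  H: (8/46) * 3 = 24/46
  A: (4/46) * 5 = 20/46
  E: (14/46) * 3 = 42/46
Sum = (40 + 24 + 20 + 42)/46 = 126/46

L = 126/46 = 2.7391 bits/symbol


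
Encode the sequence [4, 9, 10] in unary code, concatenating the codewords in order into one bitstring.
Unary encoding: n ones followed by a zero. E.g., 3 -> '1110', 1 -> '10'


Encode each number as n ones followed by a terminating 0:
  4 -> 11110 (5 bits)
  9 -> 1111111110 (10 bits)
  10 -> 11111111110 (11 bits)
Total length = 5 + 10 + 11 = 26 bits.

Unary([4, 9, 10]) = 11110111111111011111111110 (26 bits)


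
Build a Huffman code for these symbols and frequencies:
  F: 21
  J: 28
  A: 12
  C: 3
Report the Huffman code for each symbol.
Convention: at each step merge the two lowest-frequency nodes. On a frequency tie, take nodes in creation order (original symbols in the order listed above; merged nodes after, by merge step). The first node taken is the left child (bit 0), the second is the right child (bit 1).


Huffman tree construction:
Step 1: Merge C(3) + A(12) = 15
Step 2: Merge (C+A)(15) + F(21) = 36
Step 3: Merge J(28) + ((C+A)+F)(36) = 64
Read each symbol's code off the tree from the root (left child = 0, right child = 1).

Codes:
  F: 11 (length 2)
  J: 0 (length 1)
  A: 101 (length 3)
  C: 100 (length 3)
Average code length: 115/64 = 1.7969 bits/symbol


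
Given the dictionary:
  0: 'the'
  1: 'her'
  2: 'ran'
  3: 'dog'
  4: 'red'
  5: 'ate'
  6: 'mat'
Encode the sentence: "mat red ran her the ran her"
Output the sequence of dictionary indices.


Look up each word in the dictionary:
  'mat' -> 6
  'red' -> 4
  'ran' -> 2
  'her' -> 1
  'the' -> 0
  'ran' -> 2
  'her' -> 1

Encoded: [6, 4, 2, 1, 0, 2, 1]


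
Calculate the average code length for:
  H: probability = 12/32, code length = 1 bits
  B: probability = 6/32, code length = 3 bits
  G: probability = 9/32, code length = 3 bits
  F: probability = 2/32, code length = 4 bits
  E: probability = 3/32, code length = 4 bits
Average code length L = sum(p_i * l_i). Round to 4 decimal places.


Weighted contributions p_i * l_i:
  H: (12/32) * 1 = 12/32
  B: (6/32) * 3 = 18/32
  G: (9/32) * 3 = 27/32
  F: (2/32) * 4 = 8/32
  E: (3/32) * 4 = 12/32
Sum = (12 + 18 + 27 + 8 + 12)/32 = 77/32

L = 77/32 = 2.4063 bits/symbol


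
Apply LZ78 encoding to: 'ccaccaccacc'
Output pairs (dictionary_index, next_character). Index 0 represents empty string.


LZ78 encoding steps:
Dictionary: {0: ''}
Step 1: w='' (idx 0), next='c' -> output (0, 'c'), add 'c' as idx 1
Step 2: w='c' (idx 1), next='a' -> output (1, 'a'), add 'ca' as idx 2
Step 3: w='c' (idx 1), next='c' -> output (1, 'c'), add 'cc' as idx 3
Step 4: w='' (idx 0), next='a' -> output (0, 'a'), add 'a' as idx 4
Step 5: w='cc' (idx 3), next='a' -> output (3, 'a'), add 'cca' as idx 5
Step 6: w='cc' (idx 3), end of input -> output (3, '')


Encoded: [(0, 'c'), (1, 'a'), (1, 'c'), (0, 'a'), (3, 'a'), (3, '')]


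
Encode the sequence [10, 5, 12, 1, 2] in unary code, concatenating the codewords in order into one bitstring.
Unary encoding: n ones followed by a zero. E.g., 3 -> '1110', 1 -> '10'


Encode each number as n ones followed by a terminating 0:
  10 -> 11111111110 (11 bits)
  5 -> 111110 (6 bits)
  12 -> 1111111111110 (13 bits)
  1 -> 10 (2 bits)
  2 -> 110 (3 bits)
Total length = 11 + 6 + 13 + 2 + 3 = 35 bits.

Unary([10, 5, 12, 1, 2]) = 11111111110111110111111111111010110 (35 bits)


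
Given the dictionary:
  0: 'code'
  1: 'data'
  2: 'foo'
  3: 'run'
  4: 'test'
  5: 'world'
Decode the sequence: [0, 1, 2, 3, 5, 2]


Look up each index in the dictionary:
  0 -> 'code'
  1 -> 'data'
  2 -> 'foo'
  3 -> 'run'
  5 -> 'world'
  2 -> 'foo'

Decoded: "code data foo run world foo"
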